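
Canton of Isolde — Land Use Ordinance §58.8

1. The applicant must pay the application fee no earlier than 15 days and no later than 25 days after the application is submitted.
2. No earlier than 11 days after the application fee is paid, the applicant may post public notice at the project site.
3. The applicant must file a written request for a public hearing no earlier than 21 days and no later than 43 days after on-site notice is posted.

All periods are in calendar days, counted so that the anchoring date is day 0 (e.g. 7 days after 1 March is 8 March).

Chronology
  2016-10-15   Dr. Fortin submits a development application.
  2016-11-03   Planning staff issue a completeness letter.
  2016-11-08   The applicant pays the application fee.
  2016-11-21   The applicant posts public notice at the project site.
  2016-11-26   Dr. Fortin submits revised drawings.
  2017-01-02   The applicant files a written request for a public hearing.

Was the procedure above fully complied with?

Step 1 — 15 and 25 days from 2016-10-15 (when the application is submitted) are 2016-10-30 and 2016-11-09 respectively; done 2016-11-08 — within the window.
Step 2 — must wait 11 days from 2016-11-08 (when the application fee is paid), so not before 2016-11-19; done 2016-11-21 — permitted.
Step 3 — 21 and 43 days from 2016-11-21 (when on-site notice is posted) are 2016-12-12 and 2017-01-03 respectively; done 2017-01-02 — within the window.

Yes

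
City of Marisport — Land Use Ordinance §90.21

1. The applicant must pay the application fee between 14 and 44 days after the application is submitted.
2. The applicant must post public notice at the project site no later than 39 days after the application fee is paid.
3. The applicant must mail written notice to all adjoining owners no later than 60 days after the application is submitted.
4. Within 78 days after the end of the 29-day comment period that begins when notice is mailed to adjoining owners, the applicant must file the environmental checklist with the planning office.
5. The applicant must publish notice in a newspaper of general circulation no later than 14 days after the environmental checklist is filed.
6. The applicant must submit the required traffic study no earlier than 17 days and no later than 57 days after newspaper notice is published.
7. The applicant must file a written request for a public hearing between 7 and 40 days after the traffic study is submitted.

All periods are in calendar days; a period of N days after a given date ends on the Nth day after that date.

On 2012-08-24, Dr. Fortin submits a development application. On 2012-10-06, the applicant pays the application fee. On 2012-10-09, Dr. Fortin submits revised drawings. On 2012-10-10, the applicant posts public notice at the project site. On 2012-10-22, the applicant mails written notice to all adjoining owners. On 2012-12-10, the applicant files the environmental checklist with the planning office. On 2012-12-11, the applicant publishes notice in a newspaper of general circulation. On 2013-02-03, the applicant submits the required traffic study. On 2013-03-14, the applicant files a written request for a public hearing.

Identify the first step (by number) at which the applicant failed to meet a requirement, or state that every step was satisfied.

Step 1 — 14 and 44 days from 2012-08-24 (when the application is submitted) are 2012-09-07 and 2012-10-07 respectively; done 2012-10-06, which is between those dates.
Step 2 — counting 39 days from 2012-10-06 (when the application fee is paid) gives a deadline of 2012-11-14; 2012-10-10 is within that limit.
Step 3 — counting 60 days from 2012-08-24 (when the application is submitted) gives a deadline of 2012-10-23; completed 2012-10-22, before the deadline.
Step 4 — counting 78 days from 2012-11-20 (end of the 29-day comment period, which began when notice is mailed to adjoining owners on 2012-10-22) gives a deadline of 2013-02-06; done 2012-12-10 — timely.
Step 5 — counting 14 days from 2012-12-10 (when the environmental checklist is filed) gives a deadline of 2012-12-24; done 2012-12-11 — timely.
Step 6 — 17 and 57 days from 2012-12-11 (when newspaper notice is published) are 2012-12-28 and 2013-02-06 respectively; done 2013-02-03, which is between those dates.
Step 7 — 7 and 40 days from 2013-02-03 (when the traffic study is submitted) are 2013-02-10 and 2013-03-15 respectively; 2013-03-14 falls inside that range.

None — every step was satisfied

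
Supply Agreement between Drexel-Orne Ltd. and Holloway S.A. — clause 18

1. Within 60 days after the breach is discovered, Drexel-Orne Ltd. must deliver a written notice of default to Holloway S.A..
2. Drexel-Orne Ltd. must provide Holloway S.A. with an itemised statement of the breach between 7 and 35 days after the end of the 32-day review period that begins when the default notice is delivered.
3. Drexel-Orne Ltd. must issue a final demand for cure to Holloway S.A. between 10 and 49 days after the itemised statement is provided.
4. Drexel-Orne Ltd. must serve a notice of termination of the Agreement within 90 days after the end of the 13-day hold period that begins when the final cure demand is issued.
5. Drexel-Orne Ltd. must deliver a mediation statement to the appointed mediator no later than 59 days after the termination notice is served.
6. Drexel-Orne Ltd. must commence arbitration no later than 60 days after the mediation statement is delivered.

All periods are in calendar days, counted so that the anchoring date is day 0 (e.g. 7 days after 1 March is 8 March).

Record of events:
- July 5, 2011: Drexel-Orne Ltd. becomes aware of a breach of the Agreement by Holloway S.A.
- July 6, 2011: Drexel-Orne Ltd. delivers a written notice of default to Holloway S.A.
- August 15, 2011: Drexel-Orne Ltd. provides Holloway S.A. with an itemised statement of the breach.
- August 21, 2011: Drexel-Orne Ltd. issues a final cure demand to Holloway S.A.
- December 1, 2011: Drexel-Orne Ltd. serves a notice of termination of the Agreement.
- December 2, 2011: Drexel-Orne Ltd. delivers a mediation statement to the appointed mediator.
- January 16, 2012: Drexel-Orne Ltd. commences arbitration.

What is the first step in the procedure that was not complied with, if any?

Step 3

Step 1 — counting 60 days from July 5, 2011 (when the breach is discovered) gives a deadline of September 3, 2011; July 6, 2011 is within that limit.
Step 2 — 7 and 35 days from August 7, 2011 (end of the 32-day review period, which began when the default notice is delivered on July 6, 2011) are August 14, 2011 and September 11, 2011 respectively; August 15, 2011 falls inside that range.
Step 3 — 10 and 49 days from August 15, 2011 (when the itemised statement is provided) are August 25, 2011 and October 3, 2011 respectively; August 21, 2011 is 4 days too early.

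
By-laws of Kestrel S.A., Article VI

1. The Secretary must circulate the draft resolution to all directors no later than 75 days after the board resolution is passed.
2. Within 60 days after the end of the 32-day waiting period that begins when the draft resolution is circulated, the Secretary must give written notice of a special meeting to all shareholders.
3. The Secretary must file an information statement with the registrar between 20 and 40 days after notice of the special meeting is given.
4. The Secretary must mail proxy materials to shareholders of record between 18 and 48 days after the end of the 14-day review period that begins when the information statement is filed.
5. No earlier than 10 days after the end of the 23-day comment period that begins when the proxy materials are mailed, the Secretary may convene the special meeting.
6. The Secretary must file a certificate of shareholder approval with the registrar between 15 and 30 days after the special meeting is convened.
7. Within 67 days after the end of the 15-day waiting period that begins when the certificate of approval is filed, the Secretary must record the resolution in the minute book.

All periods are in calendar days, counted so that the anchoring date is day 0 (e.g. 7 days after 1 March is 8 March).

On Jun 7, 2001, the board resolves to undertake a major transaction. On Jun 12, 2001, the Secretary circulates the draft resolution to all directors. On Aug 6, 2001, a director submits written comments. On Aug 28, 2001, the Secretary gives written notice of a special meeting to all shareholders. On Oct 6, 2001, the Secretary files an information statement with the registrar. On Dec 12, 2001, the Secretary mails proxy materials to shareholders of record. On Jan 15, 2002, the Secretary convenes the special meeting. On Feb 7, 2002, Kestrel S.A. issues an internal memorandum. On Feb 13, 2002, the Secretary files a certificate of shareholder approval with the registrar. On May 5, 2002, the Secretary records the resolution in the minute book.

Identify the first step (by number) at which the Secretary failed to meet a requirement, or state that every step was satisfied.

(1) due by Jun 7, 2001 + 75 days = Aug 21, 2001; done Jun 12, 2001 — timely.
(2) due by Jul 14, 2001 + 60 days = Sep 12, 2001; completed Aug 28, 2001, before the deadline.
(3) the permitted window runs from Aug 28, 2001 + 20 = Sep 17, 2001 to Aug 28, 2001 + 40 = Oct 7, 2001; Oct 6, 2001 falls inside that range.
(4) the permitted window runs from Oct 20, 2001 + 18 = Nov 7, 2001 to Oct 20, 2001 + 48 = Dec 7, 2001; Dec 12, 2001 is 5 days past the end of the window.

Step 4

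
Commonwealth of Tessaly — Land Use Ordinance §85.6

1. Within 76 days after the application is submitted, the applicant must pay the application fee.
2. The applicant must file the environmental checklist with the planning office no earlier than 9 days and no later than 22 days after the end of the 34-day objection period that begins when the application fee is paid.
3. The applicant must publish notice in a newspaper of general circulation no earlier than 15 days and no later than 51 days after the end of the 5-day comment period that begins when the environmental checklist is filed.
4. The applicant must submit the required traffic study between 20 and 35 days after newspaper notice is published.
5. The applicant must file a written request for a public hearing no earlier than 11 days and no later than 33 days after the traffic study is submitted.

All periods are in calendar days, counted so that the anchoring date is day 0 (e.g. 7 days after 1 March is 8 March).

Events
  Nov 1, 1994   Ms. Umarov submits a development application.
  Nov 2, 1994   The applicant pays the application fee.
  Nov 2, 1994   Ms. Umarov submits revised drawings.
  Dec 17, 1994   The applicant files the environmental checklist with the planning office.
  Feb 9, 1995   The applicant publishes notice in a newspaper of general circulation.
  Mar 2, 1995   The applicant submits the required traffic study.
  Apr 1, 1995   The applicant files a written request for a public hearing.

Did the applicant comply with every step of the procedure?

Step 1 — counting 76 days from Nov 1, 1994 (when the application is submitted) gives a deadline of Jan 16, 1995; Nov 2, 1994 is within that limit.
Step 2 — 9 and 22 days from Dec 6, 1994 (end of the 34-day objection period, which began when the application fee is paid on Nov 2, 1994) are Dec 15, 1994 and Dec 28, 1994 respectively; done Dec 17, 1994, which is between those dates.
Step 3 — 15 and 51 days from Dec 22, 1994 (end of the 5-day comment period, which began when the environmental checklist is filed on Dec 17, 1994) are Jan 6, 1995 and Feb 11, 1995 respectively; done Feb 9, 1995 — within the window.
Step 4 — 20 and 35 days from Feb 9, 1995 (when newspaper notice is published) are Mar 1, 1995 and Mar 16, 1995 respectively; done Mar 2, 1995 — within the window.
Step 5 — 11 and 33 days from Mar 2, 1995 (when the traffic study is submitted) are Mar 13, 1995 and Apr 4, 1995 respectively; done Apr 1, 1995 — within the window.

Yes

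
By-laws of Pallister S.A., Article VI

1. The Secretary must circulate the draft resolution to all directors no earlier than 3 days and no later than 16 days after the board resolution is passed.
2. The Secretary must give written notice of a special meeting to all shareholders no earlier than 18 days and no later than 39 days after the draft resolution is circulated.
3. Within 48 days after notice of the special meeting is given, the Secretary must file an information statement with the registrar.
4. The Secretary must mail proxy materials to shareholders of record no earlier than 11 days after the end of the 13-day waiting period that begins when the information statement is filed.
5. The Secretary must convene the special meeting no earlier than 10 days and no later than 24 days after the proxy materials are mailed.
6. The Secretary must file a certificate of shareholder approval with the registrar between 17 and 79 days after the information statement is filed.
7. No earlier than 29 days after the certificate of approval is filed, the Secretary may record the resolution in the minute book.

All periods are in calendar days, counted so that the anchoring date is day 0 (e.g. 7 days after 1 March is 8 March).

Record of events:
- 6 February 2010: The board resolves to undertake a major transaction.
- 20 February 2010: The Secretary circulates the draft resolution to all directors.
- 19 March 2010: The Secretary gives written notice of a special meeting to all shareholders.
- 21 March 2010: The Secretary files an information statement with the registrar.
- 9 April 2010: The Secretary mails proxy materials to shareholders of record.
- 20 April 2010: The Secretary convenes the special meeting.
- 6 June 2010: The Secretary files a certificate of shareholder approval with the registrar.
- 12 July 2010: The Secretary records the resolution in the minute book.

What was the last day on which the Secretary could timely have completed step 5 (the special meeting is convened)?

3 May 2010

Step 5 runs from 9 April 2010, when the proxy materials are mailed. The window is 10–24 days after 9 April 2010; it closes on 3 May 2010.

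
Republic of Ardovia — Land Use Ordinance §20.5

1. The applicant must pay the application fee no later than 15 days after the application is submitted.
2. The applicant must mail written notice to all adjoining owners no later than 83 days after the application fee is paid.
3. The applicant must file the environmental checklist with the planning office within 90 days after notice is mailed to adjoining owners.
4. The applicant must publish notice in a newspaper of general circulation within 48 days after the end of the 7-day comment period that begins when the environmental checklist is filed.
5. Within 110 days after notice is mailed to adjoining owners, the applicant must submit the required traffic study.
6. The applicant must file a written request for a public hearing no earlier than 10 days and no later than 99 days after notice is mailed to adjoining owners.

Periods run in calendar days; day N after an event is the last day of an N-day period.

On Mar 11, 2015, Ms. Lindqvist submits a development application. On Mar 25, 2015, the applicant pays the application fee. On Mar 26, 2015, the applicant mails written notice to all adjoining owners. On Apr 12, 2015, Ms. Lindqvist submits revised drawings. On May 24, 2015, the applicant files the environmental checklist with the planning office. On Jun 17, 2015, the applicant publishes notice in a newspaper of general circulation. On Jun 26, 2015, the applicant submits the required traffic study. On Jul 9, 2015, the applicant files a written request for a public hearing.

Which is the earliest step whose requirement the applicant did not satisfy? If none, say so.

(1) due by Mar 11, 2015 + 15 days = Mar 26, 2015; Mar 25, 2015 is within that limit.
(2) due by Mar 25, 2015 + 83 days = Jun 16, 2015; done Mar 26, 2015 — timely.
(3) due by Mar 26, 2015 + 90 days = Jun 24, 2015; done May 24, 2015 — timely.
(4) due by May 31, 2015 + 48 days = Jul 18, 2015; done Jun 17, 2015 — timely.
(5) due by Mar 26, 2015 + 110 days = Jul 14, 2015; done Jun 26, 2015 — timely.
(6) the permitted window runs from Mar 26, 2015 + 10 = Apr 5, 2015 to Mar 26, 2015 + 99 = Jul 3, 2015; Jul 9, 2015 is 6 days past the end of the window.
The analysis stops there.

Step 6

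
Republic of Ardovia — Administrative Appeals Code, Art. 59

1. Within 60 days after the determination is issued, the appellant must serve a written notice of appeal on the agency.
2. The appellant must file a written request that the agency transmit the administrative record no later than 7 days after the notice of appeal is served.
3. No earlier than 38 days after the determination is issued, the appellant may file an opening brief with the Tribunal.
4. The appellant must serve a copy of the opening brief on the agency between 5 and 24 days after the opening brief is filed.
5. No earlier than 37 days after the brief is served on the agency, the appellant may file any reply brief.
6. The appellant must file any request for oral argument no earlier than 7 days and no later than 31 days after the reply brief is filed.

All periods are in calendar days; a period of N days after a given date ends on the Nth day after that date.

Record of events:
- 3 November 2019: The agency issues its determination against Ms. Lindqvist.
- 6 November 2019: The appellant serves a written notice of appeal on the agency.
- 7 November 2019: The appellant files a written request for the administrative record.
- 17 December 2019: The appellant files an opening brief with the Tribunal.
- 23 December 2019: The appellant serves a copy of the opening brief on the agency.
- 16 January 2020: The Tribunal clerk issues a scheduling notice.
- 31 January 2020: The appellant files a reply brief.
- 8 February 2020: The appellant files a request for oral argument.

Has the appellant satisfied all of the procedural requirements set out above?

Step 1 — counting 60 days from 3 November 2019 (when the determination is issued) gives a deadline of 2 January 2020; 6 November 2019 is within that limit.
Step 2 — counting 7 days from 6 November 2019 (when the notice of appeal is served) gives a deadline of 13 November 2019; completed 7 November 2019, before the deadline.
Step 3 — must wait 38 days from 3 November 2019 (when the determination is issued), so not before 11 December 2019; done 17 December 2019 — permitted.
Step 4 — 5 and 24 days from 17 December 2019 (when the opening brief is filed) are 22 December 2019 and 10 January 2020 respectively; 23 December 2019 falls inside that range.
Step 5 — must wait 37 days from 23 December 2019 (when the brief is served on the agency), so not before 29 January 2020; done 31 January 2020 — permitted.
Step 6 — 7 and 31 days from 31 January 2020 (when the reply brief is filed) are 7 February 2020 and 2 March 2020 respectively; 8 February 2020 falls inside that range.

Yes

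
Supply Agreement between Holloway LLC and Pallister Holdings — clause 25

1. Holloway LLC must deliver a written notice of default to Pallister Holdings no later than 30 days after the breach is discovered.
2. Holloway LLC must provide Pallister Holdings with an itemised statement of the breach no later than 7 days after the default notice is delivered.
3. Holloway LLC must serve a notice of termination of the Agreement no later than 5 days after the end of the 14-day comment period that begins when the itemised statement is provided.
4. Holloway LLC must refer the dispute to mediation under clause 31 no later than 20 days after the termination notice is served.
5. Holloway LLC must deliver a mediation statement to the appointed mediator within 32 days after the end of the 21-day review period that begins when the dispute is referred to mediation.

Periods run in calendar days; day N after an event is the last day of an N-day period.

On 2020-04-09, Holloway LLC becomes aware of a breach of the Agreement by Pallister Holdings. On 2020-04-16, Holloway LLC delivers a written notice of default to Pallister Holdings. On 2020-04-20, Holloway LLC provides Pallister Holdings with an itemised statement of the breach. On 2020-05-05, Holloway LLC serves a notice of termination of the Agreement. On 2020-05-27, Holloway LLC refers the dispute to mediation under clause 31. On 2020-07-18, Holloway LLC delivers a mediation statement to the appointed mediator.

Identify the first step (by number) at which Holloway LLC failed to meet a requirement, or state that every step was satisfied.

Step 4

Step 1: 30 days after 2020-04-09 (when the breach is discovered) is 2020-05-09; 2020-04-16 is within that limit.
Step 2: 7 days after 2020-04-16 (when the default notice is delivered) is 2020-04-23; 2020-04-20 is within that limit.
Step 3: 5 days after 2020-05-04 (end of the 14-day comment period, which began when the itemised statement is provided on 2020-04-20) is 2020-05-09; 2020-05-05 is within that limit.
Step 4: 20 days after 2020-05-05 (when the termination notice is served) is 2020-05-25; 2020-05-27 misses that deadline by 2 days.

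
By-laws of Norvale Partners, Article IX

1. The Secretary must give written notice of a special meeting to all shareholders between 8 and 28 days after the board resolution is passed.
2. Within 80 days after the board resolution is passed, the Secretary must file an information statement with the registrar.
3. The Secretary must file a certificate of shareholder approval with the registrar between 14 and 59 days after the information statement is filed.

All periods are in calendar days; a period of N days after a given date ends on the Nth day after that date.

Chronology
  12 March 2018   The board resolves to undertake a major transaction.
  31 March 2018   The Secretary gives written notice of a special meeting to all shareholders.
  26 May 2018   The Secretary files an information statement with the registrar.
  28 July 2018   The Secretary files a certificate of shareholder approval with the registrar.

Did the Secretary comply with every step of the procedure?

Step 1 — 8 and 28 days from 12 March 2018 (when the board resolution is passed) are 20 March 2018 and 9 April 2018 respectively; 31 March 2018 falls inside that range.
Step 2 — counting 80 days from 12 March 2018 (when the board resolution is passed) gives a deadline of 31 May 2018; 26 May 2018 is within that limit.
Step 3 — 14 and 59 days from 26 May 2018 (when the information statement is filed) are 9 June 2018 and 24 July 2018 respectively; done 28 July 2018 — 4 days after the window closed.

No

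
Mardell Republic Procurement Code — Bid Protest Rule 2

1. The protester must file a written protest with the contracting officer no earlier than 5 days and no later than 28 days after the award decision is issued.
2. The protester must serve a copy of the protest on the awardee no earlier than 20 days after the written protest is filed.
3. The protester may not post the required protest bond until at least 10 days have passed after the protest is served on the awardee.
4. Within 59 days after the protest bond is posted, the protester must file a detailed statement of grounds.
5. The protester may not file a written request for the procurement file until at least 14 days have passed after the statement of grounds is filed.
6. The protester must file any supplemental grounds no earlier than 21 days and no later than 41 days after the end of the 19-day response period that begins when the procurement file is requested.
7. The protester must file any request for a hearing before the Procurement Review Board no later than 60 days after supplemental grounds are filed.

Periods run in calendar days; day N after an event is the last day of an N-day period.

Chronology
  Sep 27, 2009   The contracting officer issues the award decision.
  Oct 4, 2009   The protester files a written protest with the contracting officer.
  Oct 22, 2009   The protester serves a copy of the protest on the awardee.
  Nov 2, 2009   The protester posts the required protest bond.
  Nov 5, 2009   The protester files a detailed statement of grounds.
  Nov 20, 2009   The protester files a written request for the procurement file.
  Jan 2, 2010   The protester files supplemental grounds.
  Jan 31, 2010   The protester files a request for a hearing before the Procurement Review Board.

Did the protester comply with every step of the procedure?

No

Step 1 — 5 and 28 days from Sep 27, 2009 (when the award decision is issued) are Oct 2, 2009 and Oct 25, 2009 respectively; done Oct 4, 2009 — within the window.
Step 2 — must wait 20 days from Oct 4, 2009 (when the written protest is filed), so not before Oct 24, 2009; acted on Oct 22, 2009, 2 days prematurely.
No need to go further; step 2 was not satisfied.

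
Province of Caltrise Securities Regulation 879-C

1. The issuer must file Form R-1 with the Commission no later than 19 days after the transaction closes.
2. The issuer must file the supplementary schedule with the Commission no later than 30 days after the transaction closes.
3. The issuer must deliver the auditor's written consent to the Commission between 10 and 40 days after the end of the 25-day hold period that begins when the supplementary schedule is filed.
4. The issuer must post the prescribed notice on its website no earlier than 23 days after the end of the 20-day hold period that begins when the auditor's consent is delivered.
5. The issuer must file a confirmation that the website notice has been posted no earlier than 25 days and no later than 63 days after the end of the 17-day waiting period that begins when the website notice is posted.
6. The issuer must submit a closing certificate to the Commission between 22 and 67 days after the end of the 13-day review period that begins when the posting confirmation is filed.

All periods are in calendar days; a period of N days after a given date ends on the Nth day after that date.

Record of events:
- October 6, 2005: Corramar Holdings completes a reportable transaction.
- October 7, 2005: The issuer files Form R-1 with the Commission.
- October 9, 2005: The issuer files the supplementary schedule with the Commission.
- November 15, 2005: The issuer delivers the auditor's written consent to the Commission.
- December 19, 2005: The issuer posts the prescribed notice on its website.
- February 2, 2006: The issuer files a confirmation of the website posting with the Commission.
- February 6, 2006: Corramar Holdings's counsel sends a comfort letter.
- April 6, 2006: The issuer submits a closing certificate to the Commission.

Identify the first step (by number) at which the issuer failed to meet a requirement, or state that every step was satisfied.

Step 4

Step 1: 19 days after October 6, 2005 (when the transaction closes) is October 25, 2005; completed October 7, 2005, before the deadline.
Step 2: 30 days after October 6, 2005 (when the transaction closes) is November 5, 2005; completed October 9, 2005, before the deadline.
Step 3: the window is 10–40 days after November 3, 2005 (end of the 25-day hold period, which began when the supplementary schedule is filed on October 9, 2005), so November 13, 2005 through December 13, 2005; done November 15, 2005 — within the window.
Step 4: the earliest permitted date is 23 days after December 5, 2005 (end of the 20-day hold period, which began when the auditor's consent is delivered on November 15, 2005), i.e. December 28, 2005; done December 19, 2005 — 9 days too early.
That is the first point of non-compliance.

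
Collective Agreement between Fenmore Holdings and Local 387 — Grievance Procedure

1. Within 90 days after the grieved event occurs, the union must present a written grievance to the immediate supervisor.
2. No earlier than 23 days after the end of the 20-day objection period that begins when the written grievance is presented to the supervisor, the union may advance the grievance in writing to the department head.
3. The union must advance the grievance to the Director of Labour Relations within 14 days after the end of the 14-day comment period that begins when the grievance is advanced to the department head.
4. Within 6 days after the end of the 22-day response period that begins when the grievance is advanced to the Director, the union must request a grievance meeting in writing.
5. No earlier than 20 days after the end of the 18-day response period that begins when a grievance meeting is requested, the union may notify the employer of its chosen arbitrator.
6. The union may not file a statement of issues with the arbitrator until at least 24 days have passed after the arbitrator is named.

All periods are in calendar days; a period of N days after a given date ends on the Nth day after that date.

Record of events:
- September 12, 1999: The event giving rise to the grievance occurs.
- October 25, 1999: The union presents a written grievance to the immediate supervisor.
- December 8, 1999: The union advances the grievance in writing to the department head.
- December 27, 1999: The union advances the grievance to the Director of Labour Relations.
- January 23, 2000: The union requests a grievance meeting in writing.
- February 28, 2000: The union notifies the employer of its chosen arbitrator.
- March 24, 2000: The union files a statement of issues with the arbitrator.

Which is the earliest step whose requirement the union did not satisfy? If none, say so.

Step 5

Step 1 — counting 90 days from September 12, 1999 (when the grieved event occurs) gives a deadline of December 11, 1999; done October 25, 1999 — timely.
Step 2 — must wait 23 days from November 14, 1999 (end of the 20-day objection period, which began when the written grievance is presented to the supervisor on October 25, 1999), so not before December 7, 1999; December 8, 1999 is on or after that date.
Step 3 — counting 14 days from December 22, 1999 (end of the 14-day comment period, which began when the grievance is advanced to the department head on December 8, 1999) gives a deadline of January 5, 2000; completed December 27, 1999, before the deadline.
Step 4 — counting 6 days from January 18, 2000 (end of the 22-day response period, which began when the grievance is advanced to the Director on December 27, 1999) gives a deadline of January 24, 2000; January 23, 2000 is within that limit.
Step 5 — must wait 20 days from February 10, 2000 (end of the 18-day response period, which began when a grievance meeting is requested on January 23, 2000), so not before March 1, 2000; February 28, 2000 is 2 days before the earliest permitted date.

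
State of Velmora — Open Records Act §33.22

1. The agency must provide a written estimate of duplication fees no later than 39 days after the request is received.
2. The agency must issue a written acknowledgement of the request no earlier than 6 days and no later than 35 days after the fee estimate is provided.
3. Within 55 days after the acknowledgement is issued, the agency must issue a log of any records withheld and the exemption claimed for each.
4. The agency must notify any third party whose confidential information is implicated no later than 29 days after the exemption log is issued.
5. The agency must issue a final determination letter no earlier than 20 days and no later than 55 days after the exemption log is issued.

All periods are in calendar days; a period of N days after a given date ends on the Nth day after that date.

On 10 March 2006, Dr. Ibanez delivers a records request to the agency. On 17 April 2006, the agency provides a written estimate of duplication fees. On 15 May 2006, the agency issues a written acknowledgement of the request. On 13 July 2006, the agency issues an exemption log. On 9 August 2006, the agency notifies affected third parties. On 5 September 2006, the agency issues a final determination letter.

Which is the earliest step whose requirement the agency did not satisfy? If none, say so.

Step 3

Step 1: 39 days after 10 March 2006 (when the request is received) is 18 April 2006; 17 April 2006 is within that limit.
Step 2: the window is 6–35 days after 17 April 2006 (when the fee estimate is provided), so 23 April 2006 through 22 May 2006; done 15 May 2006 — within the window.
Step 3: 55 days after 15 May 2006 (when the acknowledgement is issued) is 9 July 2006; done 13 July 2006 — 4 days late.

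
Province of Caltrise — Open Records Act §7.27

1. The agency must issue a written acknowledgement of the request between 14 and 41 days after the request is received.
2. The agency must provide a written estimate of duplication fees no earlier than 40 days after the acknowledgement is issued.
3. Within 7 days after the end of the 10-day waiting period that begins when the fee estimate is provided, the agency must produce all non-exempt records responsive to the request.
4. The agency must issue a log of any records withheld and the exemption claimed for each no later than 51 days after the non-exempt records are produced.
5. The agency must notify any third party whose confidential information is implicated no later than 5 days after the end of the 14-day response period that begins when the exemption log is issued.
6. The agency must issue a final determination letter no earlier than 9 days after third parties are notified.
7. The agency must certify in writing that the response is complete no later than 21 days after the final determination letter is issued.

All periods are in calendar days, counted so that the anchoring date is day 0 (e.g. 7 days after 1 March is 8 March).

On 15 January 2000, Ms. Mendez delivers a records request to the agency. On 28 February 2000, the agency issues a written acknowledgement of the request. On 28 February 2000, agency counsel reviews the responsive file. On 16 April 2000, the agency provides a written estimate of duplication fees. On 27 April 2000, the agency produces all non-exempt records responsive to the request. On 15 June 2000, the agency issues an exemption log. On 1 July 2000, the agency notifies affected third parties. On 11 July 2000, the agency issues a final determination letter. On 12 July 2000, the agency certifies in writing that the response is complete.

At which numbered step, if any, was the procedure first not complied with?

(1) the permitted window runs from 15 January 2000 + 14 = 29 January 2000 to 15 January 2000 + 41 = 25 February 2000; done 28 February 2000 — 3 days after the window closed.
The analysis stops there.

Step 1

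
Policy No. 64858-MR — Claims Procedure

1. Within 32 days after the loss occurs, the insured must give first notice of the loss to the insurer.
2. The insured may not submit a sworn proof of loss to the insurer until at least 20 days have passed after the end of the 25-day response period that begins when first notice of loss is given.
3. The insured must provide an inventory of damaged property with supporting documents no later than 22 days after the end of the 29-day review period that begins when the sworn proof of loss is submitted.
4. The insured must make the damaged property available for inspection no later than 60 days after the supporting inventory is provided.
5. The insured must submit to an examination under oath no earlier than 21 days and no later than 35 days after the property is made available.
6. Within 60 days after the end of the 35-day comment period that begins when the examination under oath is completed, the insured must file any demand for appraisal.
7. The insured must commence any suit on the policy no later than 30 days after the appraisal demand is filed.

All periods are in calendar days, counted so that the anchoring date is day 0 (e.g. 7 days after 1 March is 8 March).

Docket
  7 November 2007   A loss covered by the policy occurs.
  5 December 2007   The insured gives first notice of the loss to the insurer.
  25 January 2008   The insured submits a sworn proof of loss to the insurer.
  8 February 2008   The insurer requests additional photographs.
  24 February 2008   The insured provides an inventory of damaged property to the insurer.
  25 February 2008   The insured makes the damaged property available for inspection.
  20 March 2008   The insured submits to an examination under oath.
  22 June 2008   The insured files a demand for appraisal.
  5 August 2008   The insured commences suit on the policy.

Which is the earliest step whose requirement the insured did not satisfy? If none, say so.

Step 7

Step 1 — counting 32 days from 7 November 2007 (when the loss occurs) gives a deadline of 9 December 2007; done 5 December 2007 — timely.
Step 2 — must wait 20 days from 30 December 2007 (end of the 25-day response period, which began when first notice of loss is given on 5 December 2007), so not before 19 January 2008; 25 January 2008 is on or after that date.
Step 3 — counting 22 days from 23 February 2008 (end of the 29-day review period, which began when the sworn proof of loss is submitted on 25 January 2008) gives a deadline of 16 March 2008; 24 February 2008 is within that limit.
Step 4 — counting 60 days from 24 February 2008 (when the supporting inventory is provided) gives a deadline of 24 April 2008; done 25 February 2008 — timely.
Step 5 — 21 and 35 days from 25 February 2008 (when the property is made available) are 17 March 2008 and 31 March 2008 respectively; done 20 March 2008 — within the window.
Step 6 — counting 60 days from 24 April 2008 (end of the 35-day comment period, which began when the examination under oath is completed on 20 March 2008) gives a deadline of 23 June 2008; done 22 June 2008 — timely.
Step 7 — counting 30 days from 22 June 2008 (when the appraisal demand is filed) gives a deadline of 22 July 2008; done 5 August 2008 — 14 days late.
Later steps need not be reached.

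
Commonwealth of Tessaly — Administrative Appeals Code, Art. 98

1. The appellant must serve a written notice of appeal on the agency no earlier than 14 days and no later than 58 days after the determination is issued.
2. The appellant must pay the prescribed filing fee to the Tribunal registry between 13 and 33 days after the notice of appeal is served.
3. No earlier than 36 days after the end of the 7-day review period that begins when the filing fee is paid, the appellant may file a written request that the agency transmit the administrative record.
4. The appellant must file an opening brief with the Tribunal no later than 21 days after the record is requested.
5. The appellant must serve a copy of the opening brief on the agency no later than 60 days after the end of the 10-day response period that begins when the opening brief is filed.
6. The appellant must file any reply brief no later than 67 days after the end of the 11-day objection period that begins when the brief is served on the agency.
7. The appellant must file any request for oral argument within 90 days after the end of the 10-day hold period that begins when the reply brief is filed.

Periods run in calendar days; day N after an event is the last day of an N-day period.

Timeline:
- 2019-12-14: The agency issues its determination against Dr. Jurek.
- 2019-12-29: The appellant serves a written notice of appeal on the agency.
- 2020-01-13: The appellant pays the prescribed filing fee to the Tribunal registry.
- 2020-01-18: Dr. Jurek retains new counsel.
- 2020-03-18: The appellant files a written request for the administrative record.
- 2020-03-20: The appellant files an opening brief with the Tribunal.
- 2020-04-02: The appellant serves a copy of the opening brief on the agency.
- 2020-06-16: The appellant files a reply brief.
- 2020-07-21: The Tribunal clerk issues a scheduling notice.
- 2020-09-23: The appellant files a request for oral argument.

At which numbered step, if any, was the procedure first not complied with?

Step 1: the window is 14–58 days after 2019-12-14 (when the determination is issued), so 2019-12-28 through 2020-02-10; done 2019-12-29, which is between those dates.
Step 2: the window is 13–33 days after 2019-12-29 (when the notice of appeal is served), so 2020-01-11 through 2020-01-31; 2020-01-13 falls inside that range.
Step 3: the earliest permitted date is 36 days after 2020-01-20 (end of the 7-day review period, which began when the filing fee is paid on 2020-01-13), i.e. 2020-02-25; done 2020-03-18 — permitted.
Step 4: 21 days after 2020-03-18 (when the record is requested) is 2020-04-08; done 2020-03-20 — timely.
Step 5: 60 days after 2020-03-30 (end of the 10-day response period, which began when the opening brief is filed on 2020-03-20) is 2020-05-29; completed 2020-04-02, before the deadline.
Step 6: 67 days after 2020-04-13 (end of the 11-day objection period, which began when the brief is served on the agency on 2020-04-02) is 2020-06-19; 2020-06-16 is within that limit.
Step 7: 90 days after 2020-06-26 (end of the 10-day hold period, which began when the reply brief is filed on 2020-06-16) is 2020-09-24; 2020-09-23 is within that limit.

None — every step was satisfied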